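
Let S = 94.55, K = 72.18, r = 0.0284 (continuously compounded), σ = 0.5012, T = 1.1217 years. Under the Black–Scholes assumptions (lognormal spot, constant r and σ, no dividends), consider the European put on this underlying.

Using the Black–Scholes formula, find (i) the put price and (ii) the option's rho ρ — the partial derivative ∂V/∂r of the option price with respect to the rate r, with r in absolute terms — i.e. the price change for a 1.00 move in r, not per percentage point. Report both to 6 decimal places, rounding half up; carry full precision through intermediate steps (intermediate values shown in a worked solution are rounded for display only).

price = 7.517362
ρ = -29.870454

σ√T = 0.5012·√1.1217 = 0.530823
d₁ = (ln(S/K) + (r+σ²/2)T) / (σ√T) = (ln(94.55/72.18) + (0.0284+0.5012²/2)·1.1217) / 0.530823 = (0.269966 + 0.172743) / 0.530823 = 0.834004
d₂ = d₁ − σ√T = 0.834004 − 0.530823 = 0.303182
e^{−rT} = e^{−0.0284·1.1217} = 0.968646
N(−d₁) = 0.202139,  N(−d₂) = 0.380876
Put price V = K·e^{−rT}·N(−d₂) − S·N(−d₁) = 26.629628 − 19.112266 = 7.517362
ρ = −K·T·e^{−rT}·N(−d₂) = -29.870454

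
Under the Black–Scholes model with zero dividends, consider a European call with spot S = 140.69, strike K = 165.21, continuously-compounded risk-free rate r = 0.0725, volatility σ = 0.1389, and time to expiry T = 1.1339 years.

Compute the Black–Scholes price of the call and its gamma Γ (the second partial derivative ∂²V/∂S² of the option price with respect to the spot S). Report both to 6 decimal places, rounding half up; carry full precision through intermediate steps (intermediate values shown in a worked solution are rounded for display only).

σ√T = 0.1389·√1.1339 = 0.147907
d₁ = (ln(S/K) + (r+σ²/2)T) / (σ√T) = (ln(140.69/165.21) + (0.0725+0.1389²/2)·1.1339) / 0.147907 = (-0.160659 + 0.093146) / 0.147907 = -0.456451
d₂ = d₁ − σ√T = -0.456451 − 0.147907 = -0.604359
e^{−rT} = e^{−0.0725·1.1339} = 0.921081
N(d₁) = 0.324033,  N(d₂) = 0.272803
Call price V = S·N(d₁) − K·e^{−rT}·N(d₂) = 45.588171 − 41.512850 = 4.075321
φ(d₁) = (1/√(2π))·e^{−d₁²/2} = 0.359474
Γ = φ(d₁) / (S·σ·√T) = 0.017275

price = 4.075321
Γ = 0.017275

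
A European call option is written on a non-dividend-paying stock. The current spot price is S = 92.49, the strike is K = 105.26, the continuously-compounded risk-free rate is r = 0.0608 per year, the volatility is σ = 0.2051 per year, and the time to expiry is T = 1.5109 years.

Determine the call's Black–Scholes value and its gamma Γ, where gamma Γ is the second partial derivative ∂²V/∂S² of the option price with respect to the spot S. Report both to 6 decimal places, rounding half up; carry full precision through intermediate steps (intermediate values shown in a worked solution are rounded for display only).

σ√T = 0.2051·√1.5109 = 0.252106
d₁ = (ln(S/K) + (r+σ²/2)T) / (σ√T) = (ln(92.49/105.26) + (0.0608+0.2051²/2)·1.5109) / 0.252106 = (-0.129333 + 0.123641) / 0.252106 = -0.022576
d₂ = d₁ − σ√T = -0.022576 − 0.252106 = -0.274682
e^{−rT} = e^{−0.0608·1.5109} = 0.912230
N(d₁) = 0.490994,  N(d₂) = 0.391780
Call price V = S·N(d₁) − K·e^{−rT}·N(d₂) = 45.412070 − 37.619284 = 7.792786
φ(d₁) = (1/√(2π))·e^{−d₁²/2} = 0.398841
Γ = φ(d₁) / (S·σ·√T) = 0.017105

price = 7.792786
Γ = 0.017105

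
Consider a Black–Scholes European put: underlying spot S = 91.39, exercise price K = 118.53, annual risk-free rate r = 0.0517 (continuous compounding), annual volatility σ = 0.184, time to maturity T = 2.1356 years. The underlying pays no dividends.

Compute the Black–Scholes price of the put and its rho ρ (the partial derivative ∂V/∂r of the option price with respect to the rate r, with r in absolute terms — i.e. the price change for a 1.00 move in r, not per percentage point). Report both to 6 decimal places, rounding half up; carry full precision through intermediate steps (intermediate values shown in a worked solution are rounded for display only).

price = 19.518758
ρ = -171.177616

σ√T = 0.184·√2.1356 = 0.268892
d₁ = (ln(S/K) + (r+σ²/2)T) / (σ√T) = (ln(91.39/118.53) + (0.0517+0.184²/2)·2.1356) / 0.268892 = (-0.260030 + 0.146562) / 0.268892 = -0.421984
d₂ = d₁ − σ√T = -0.421984 − 0.268892 = -0.690876
e^{−rT} = e^{−0.0517·2.1356} = 0.895466
N(−d₁) = 0.663482,  N(−d₂) = 0.755178
Put price V = K·e^{−rT}·N(−d₂) − S·N(−d₁) = 80.154343 − 60.635585 = 19.518758
ρ = −K·T·e^{−rT}·N(−d₂) = -171.177616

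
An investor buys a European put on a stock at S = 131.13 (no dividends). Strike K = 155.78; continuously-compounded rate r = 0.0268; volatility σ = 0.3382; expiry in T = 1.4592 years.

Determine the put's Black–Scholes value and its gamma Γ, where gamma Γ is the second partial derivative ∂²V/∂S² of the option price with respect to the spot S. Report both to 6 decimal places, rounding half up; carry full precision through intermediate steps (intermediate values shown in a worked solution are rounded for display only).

σ√T = 0.3382·√1.4592 = 0.408537
d₁ = (ln(S/K) + (r+σ²/2)T) / (σ√T) = (ln(131.13/155.78) + (0.0268+0.3382²/2)·1.4592) / 0.408537 = (-0.172256 + 0.122558) / 0.408537 = -0.121649
d₂ = d₁ − σ√T = -0.121649 − 0.408537 = -0.530185
e^{−rT} = e^{−0.0268·1.4592} = 0.961648
N(−d₁) = 0.548411,  N(−d₂) = 0.702008
Put price V = K·e^{−rT}·N(−d₂) − S·N(−d₁) = 105.164739 − 71.913178 = 33.251561
φ(d₁) = (1/√(2π))·e^{−d₁²/2} = 0.396001
Γ = φ(d₁) / (S·σ·√T) = 0.007392

price = 33.251561
Γ = 0.007392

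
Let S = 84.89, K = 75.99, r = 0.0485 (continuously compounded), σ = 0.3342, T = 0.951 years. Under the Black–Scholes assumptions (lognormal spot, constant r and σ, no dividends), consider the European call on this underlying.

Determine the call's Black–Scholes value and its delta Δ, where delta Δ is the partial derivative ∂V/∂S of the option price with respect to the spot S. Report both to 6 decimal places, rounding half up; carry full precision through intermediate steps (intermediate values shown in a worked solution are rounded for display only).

σ√T = 0.3342·√0.951 = 0.325909
d₁ = (ln(S/K) + (r+σ²/2)T) / (σ√T) = (ln(84.89/75.99) + (0.0485+0.3342²/2)·0.951) / 0.325909 = (0.110755 + 0.099232) / 0.325909 = 0.644310
d₂ = d₁ − σ√T = 0.644310 − 0.325909 = 0.318400
e^{−rT} = e^{−0.0485·0.951} = 0.954924
N(d₁) = 0.740313,  N(d₂) = 0.624909
Call price V = S·N(d₁) − K·e^{−rT}·N(d₂) = 62.845142 − 45.346346 = 17.498796
Δ = N(d₁) = 0.740313

price = 17.498796
Δ = 0.740313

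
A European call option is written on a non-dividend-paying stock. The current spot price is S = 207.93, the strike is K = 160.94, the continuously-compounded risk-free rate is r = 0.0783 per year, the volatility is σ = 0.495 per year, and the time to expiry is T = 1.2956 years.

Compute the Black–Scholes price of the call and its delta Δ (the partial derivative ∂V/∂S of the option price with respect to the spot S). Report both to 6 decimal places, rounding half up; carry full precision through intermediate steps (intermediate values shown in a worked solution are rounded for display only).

price = 77.792902
Δ = 0.820278

σ√T = 0.495·√1.2956 = 0.563431
d₁ = (ln(S/K) + (r+σ²/2)T) / (σ√T) = (ln(207.93/160.94) + (0.0783+0.495²/2)·1.2956) / 0.563431 = (0.256170 + 0.260173) / 0.563431 = 0.916426
d₂ = d₁ − σ√T = 0.916426 − 0.563431 = 0.352995
e^{−rT} = e^{−0.0783·1.2956} = 0.903530
N(d₁) = 0.820278,  N(d₂) = 0.637954
Call price V = S·N(d₁) − K·e^{−rT}·N(d₂) = 170.560437 − 92.767535 = 77.792902
Δ = N(d₁) = 0.820278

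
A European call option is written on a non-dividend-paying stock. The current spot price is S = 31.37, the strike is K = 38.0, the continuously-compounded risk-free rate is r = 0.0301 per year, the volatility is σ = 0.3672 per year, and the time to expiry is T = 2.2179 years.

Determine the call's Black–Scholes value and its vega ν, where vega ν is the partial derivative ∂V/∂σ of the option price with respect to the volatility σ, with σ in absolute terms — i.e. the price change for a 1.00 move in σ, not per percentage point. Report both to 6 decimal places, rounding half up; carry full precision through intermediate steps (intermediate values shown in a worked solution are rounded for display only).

price = 5.303931
ν = 18.619066

σ√T = 0.3672·√2.2179 = 0.546857
d₁ = (ln(S/K) + (r+σ²/2)T) / (σ√T) = (ln(31.37/38.0) + (0.0301+0.3672²/2)·2.2179) / 0.546857 = (-0.191734 + 0.216285) / 0.546857 = 0.044894
d₂ = d₁ − σ√T = 0.044894 − 0.546857 = -0.501962
e^{−rT} = e^{−0.0301·2.2179} = 0.935421
N(d₁) = 0.517904,  N(d₂) = 0.307847
Call price V = S·N(d₁) − K·e^{−rT}·N(d₂) = 16.246658 − 10.942727 = 5.303931
φ(d₁) = (1/√(2π))·e^{−d₁²/2} = 0.398540
ν = S·φ(d₁)·√T = 18.619066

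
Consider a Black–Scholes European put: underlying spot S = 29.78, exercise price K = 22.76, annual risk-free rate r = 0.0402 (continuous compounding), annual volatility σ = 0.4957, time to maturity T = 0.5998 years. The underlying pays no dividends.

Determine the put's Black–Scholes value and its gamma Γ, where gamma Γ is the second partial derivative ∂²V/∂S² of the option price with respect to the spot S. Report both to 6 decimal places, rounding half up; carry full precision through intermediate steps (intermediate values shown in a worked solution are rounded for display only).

price = 1.252806
Γ = 0.022116

σ√T = 0.4957·√0.5998 = 0.383904
d₁ = (ln(S/K) + (r+σ²/2)T) / (σ√T) = (ln(29.78/22.76) + (0.0402+0.4957²/2)·0.5998) / 0.383904 = (0.268832 + 0.097803) / 0.383904 = 0.955019
d₂ = d₁ − σ√T = 0.955019 − 0.383904 = 0.571116
e^{−rT} = e^{−0.0402·0.5998} = 0.976176
N(−d₁) = 0.169784,  N(−d₂) = 0.283961
Put price V = K·e^{−rT}·N(−d₂) − S·N(−d₁) = 6.308972 − 5.056166 = 1.252806
φ(d₁) = (1/√(2π))·e^{−d₁²/2} = 0.252847
Γ = φ(d₁) / (S·σ·√T) = 0.022116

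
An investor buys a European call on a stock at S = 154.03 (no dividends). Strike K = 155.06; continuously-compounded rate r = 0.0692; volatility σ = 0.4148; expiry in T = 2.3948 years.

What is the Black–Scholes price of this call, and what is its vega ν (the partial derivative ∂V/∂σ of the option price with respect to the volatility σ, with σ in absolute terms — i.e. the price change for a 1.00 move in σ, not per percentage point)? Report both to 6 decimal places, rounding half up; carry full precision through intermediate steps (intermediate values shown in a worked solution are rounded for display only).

price = 48.309148
ν = 80.892930

σ√T = 0.4148·√2.3948 = 0.641909
d₁ = (ln(S/K) + (r+σ²/2)T) / (σ√T) = (ln(154.03/155.06) + (0.0692+0.4148²/2)·2.3948) / 0.641909 = (-0.006665 + 0.371744) / 0.641909 = 0.568739
d₂ = d₁ − σ√T = 0.568739 − 0.641909 = -0.073169
e^{−rT} = e^{−0.0692·2.3948} = 0.847283
N(d₁) = 0.715234,  N(d₂) = 0.470836
Call price V = S·N(d₁) − K·e^{−rT}·N(d₂) = 110.167419 − 61.858271 = 48.309148
φ(d₁) = (1/√(2π))·e^{−d₁²/2} = 0.339368
ν = S·φ(d₁)·√T = 80.892930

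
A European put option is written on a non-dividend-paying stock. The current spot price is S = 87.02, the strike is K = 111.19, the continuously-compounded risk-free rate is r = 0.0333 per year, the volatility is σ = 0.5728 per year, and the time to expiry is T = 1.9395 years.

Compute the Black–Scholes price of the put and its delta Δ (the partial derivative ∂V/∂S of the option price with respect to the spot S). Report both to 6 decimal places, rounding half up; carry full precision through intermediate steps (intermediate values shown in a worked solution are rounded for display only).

σ√T = 0.5728·√1.9395 = 0.797715
d₁ = (ln(S/K) + (r+σ²/2)T) / (σ√T) = (ln(87.02/111.19) + (0.0333+0.5728²/2)·1.9395) / 0.797715 = (-0.245102 + 0.382760) / 0.797715 = 0.172565
d₂ = d₁ − σ√T = 0.172565 − 0.797715 = -0.625150
e^{−rT} = e^{−0.0333·1.9395} = 0.937456
N(−d₁) = 0.431497,  N(−d₂) = 0.734064
Put price V = K·e^{−rT}·N(−d₂) − S·N(−d₁) = 76.515685 − 37.548843 = 38.966843
Δ = −N(−d₁) = -0.431497

price = 38.966843
Δ = -0.431497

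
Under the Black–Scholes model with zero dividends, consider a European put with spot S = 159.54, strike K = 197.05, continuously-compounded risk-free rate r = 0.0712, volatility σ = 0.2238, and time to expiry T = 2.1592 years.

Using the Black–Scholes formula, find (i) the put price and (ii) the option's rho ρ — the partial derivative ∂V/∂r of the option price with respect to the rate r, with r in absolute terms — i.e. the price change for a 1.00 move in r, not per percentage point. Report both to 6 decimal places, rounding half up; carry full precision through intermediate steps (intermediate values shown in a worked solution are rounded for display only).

σ√T = 0.2238·√2.1592 = 0.328857
d₁ = (ln(S/K) + (r+σ²/2)T) / (σ√T) = (ln(159.54/197.05) + (0.0712+0.2238²/2)·2.1592) / 0.328857 = (-0.211163 + 0.207808) / 0.328857 = -0.010200
d₂ = d₁ − σ√T = -0.010200 − 0.328857 = -0.339057
e^{−rT} = e^{−0.0712·2.1592} = 0.857499
N(−d₁) = 0.504069,  N(−d₂) = 0.632717
Put price V = K·e^{−rT}·N(−d₂) − S·N(−d₁) = 106.910259 − 80.419216 = 26.491043
ρ = −K·T·e^{−rT}·N(−d₂) = -230.840632

price = 26.491043
ρ = -230.840632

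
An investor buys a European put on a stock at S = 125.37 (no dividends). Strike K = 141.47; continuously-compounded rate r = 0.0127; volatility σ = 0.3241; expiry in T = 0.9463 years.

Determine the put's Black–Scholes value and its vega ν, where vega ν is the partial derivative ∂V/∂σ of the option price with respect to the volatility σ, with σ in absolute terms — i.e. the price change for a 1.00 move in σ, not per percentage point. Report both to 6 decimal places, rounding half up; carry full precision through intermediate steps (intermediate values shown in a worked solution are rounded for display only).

price = 24.780995
ν = 47.806586

σ√T = 0.3241·√0.9463 = 0.315278
d₁ = (ln(S/K) + (r+σ²/2)T) / (σ√T) = (ln(125.37/141.47) + (0.0127+0.3241²/2)·0.9463) / 0.315278 = (-0.120818 + 0.061718) / 0.315278 = -0.187454
d₂ = d₁ − σ√T = -0.187454 − 0.315278 = -0.502732
e^{−rT} = e^{−0.0127·0.9463} = 0.988054
N(−d₁) = 0.574348,  N(−d₂) = 0.692424
Put price V = K·e^{−rT}·N(−d₂) − S·N(−d₁) = 96.786985 − 72.005990 = 24.780995
φ(d₁) = (1/√(2π))·e^{−d₁²/2} = 0.391994
ν = S·φ(d₁)·√T = 47.806586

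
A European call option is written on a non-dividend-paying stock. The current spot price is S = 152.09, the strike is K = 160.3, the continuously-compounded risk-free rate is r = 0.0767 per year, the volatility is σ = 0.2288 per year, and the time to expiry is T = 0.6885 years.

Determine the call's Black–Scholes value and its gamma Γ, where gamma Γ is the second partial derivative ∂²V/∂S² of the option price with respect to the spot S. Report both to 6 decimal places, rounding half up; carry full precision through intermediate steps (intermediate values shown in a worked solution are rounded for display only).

σ√T = 0.2288·√0.6885 = 0.189849
d₁ = (ln(S/K) + (r+σ²/2)T) / (σ√T) = (ln(152.09/160.3) + (0.0767+0.2288²/2)·0.6885) / 0.189849 = (-0.052575 + 0.070829) / 0.189849 = 0.096154
d₂ = d₁ − σ√T = 0.096154 − 0.189849 = -0.093695
e^{−rT} = e^{−0.0767·0.6885} = 0.948562
N(d₁) = 0.538301,  N(d₂) = 0.462676
Call price V = S·N(d₁) − K·e^{−rT}·N(d₂) = 81.870150 − 70.351912 = 11.518238
φ(d₁) = (1/√(2π))·e^{−d₁²/2} = 0.397102
Γ = φ(d₁) / (S·σ·√T) = 0.013753

price = 11.518238
Γ = 0.013753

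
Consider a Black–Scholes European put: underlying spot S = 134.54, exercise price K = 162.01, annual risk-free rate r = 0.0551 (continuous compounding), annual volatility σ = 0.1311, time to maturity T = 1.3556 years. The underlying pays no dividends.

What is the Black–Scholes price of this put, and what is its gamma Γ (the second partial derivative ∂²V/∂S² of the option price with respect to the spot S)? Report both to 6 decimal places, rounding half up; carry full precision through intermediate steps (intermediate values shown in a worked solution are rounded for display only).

σ√T = 0.1311·√1.3556 = 0.152640
d₁ = (ln(S/K) + (r+σ²/2)T) / (σ√T) = (ln(134.54/162.01) + (0.0551+0.1311²/2)·1.3556) / 0.152640 = (-0.185797 + 0.086343) / 0.152640 = -0.651556
d₂ = d₁ − σ√T = -0.651556 − 0.152640 = -0.804196
e^{−rT} = e^{−0.0551·1.3556} = 0.928028
N(−d₁) = 0.742656,  N(−d₂) = 0.789358
Put price V = K·e^{−rT}·N(−d₂) − S·N(−d₁) = 118.679804 − 99.916941 = 18.762863
φ(d₁) = (1/√(2π))·e^{−d₁²/2} = 0.322646
Γ = φ(d₁) / (S·σ·√T) = 0.015711

price = 18.762863
Γ = 0.015711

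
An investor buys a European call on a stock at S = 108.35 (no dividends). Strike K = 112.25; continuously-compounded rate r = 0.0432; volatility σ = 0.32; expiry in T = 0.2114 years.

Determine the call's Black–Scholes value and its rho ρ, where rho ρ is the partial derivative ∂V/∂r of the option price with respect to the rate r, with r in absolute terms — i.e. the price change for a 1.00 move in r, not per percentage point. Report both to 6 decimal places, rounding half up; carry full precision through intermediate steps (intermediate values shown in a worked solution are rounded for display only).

σ√T = 0.32·√0.2114 = 0.147130
d₁ = (ln(S/K) + (r+σ²/2)T) / (σ√T) = (ln(108.35/112.25) + (0.0432+0.32²/2)·0.2114) / 0.147130 = (-0.035362 + 0.019956) / 0.147130 = -0.104707
d₂ = d₁ − σ√T = -0.104707 − 0.147130 = -0.251838
e^{−rT} = e^{−0.0432·0.2114} = 0.990909
N(d₁) = 0.458304,  N(d₂) = 0.400583
Call price V = S·N(d₁) − K·e^{−rT}·N(d₂) = 49.657239 − 44.556690 = 5.100549
ρ = K·T·e^{−rT}·N(d₂) = 9.419284

price = 5.100549
ρ = 9.419284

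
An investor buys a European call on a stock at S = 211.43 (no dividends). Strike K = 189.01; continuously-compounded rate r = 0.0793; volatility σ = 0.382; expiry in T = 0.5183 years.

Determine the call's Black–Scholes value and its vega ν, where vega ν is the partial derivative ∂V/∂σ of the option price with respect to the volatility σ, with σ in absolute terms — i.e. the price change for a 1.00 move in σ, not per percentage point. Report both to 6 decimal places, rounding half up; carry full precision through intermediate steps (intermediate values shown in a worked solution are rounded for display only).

price = 39.718372
ν = 47.710569

σ√T = 0.382·√0.5183 = 0.275013
d₁ = (ln(S/K) + (r+σ²/2)T) / (σ√T) = (ln(211.43/189.01) + (0.0793+0.382²/2)·0.5183) / 0.275013 = (0.112094 + 0.078917) / 0.275013 = 0.694553
d₂ = d₁ − σ√T = 0.694553 − 0.275013 = 0.419540
e^{−rT} = e^{−0.0793·0.5183} = 0.959732
N(d₁) = 0.756332,  N(d₂) = 0.662589
Call price V = S·N(d₁) − K·e^{−rT}·N(d₂) = 159.911334 − 120.192962 = 39.718372
φ(d₁) = (1/√(2π))·e^{−d₁²/2} = 0.313442
ν = S·φ(d₁)·√T = 47.710569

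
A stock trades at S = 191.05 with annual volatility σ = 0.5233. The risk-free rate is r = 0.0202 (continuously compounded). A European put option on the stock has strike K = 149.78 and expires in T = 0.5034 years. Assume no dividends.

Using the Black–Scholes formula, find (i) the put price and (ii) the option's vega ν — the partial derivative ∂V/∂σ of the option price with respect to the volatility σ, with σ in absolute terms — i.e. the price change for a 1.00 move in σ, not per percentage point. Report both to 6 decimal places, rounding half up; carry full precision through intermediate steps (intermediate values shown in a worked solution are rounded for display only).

price = 9.102031
ν = 37.086822

σ√T = 0.5233·√0.5034 = 0.371285
d₁ = (ln(S/K) + (r+σ²/2)T) / (σ√T) = (ln(191.05/149.78) + (0.0202+0.5233²/2)·0.5034) / 0.371285 = (0.243368 + 0.079095) / 0.371285 = 0.868504
d₂ = d₁ − σ√T = 0.868504 − 0.371285 = 0.497219
e^{−rT} = e^{−0.0202·0.5034} = 0.989883
N(−d₁) = 0.192559,  N(−d₂) = 0.309517
Put price V = K·e^{−rT}·N(−d₂) − S·N(−d₁) = 45.890460 − 36.788429 = 9.102031
φ(d₁) = (1/√(2π))·e^{−d₁²/2} = 0.273600
ν = S·φ(d₁)·√T = 37.086822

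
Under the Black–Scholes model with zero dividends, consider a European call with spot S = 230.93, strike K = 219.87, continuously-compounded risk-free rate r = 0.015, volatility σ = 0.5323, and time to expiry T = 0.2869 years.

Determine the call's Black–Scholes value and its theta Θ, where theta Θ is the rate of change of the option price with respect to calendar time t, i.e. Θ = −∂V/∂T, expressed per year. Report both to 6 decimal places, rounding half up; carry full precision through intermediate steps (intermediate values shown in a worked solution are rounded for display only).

σ√T = 0.5323·√0.2869 = 0.285116
d₁ = (ln(S/K) + (r+σ²/2)T) / (σ√T) = (ln(230.93/219.87) + (0.015+0.5323²/2)·0.2869) / 0.285116 = (0.049078 + 0.044949) / 0.285116 = 0.329786
d₂ = d₁ − σ√T = 0.329786 − 0.285116 = 0.044670
e^{−rT} = e^{−0.015·0.2869} = 0.995706
N(d₁) = 0.629219,  N(d₂) = 0.517815
Call price V = S·N(d₁) − K·e^{−rT}·N(d₂) = 145.305573 − 113.363019 = 31.942554
φ(d₁) = (1/√(2π))·e^{−d₁²/2} = 0.377827
Θ = −S·φ(d₁)·σ/(2√T) − r·K·e^{−rT}·N(d₂) = −43.354578 − 1.700445 = -45.055023

price = 31.942554
Θ = -45.055023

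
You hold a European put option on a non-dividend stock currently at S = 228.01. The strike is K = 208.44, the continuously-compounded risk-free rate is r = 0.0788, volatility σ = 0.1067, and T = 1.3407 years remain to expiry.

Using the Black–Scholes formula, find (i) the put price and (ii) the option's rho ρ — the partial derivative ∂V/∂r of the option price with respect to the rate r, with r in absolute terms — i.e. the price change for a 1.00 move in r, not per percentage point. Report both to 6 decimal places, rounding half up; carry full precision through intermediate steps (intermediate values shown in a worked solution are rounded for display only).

σ√T = 0.1067·√1.3407 = 0.123546
d₁ = (ln(S/K) + (r+σ²/2)T) / (σ√T) = (ln(228.01/208.44) + (0.0788+0.1067²/2)·1.3407) / 0.123546 = (0.089738 + 0.113279) / 0.123546 = 1.643247
d₂ = d₁ − σ√T = 1.643247 − 0.123546 = 1.519700
e^{−rT} = e^{−0.0788·1.3407} = 0.899742
N(−d₁) = 0.050166,  N(−d₂) = 0.064293
Put price V = K·e^{−rT}·N(−d₂) − S·N(−d₁) = 12.057683 − 11.438338 = 0.619345
ρ = −K·T·e^{−rT}·N(−d₂) = -16.165735

price = 0.619345
ρ = -16.165735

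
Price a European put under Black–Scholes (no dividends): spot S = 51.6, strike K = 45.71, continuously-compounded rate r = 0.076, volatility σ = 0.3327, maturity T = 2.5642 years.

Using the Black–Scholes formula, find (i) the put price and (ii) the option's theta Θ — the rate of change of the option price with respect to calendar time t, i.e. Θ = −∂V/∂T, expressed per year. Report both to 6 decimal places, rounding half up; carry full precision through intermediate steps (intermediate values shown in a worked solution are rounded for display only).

price = 3.927002
Θ = -0.414733

σ√T = 0.3327·√2.5642 = 0.532756
d₁ = (ln(S/K) + (r+σ²/2)T) / (σ√T) = (ln(51.6/45.71) + (0.076+0.3327²/2)·2.5642) / 0.532756 = (0.121205 + 0.336794) / 0.532756 = 0.859677
d₂ = d₁ − σ√T = 0.859677 − 0.532756 = 0.326921
e^{−rT} = e^{−0.076·2.5642} = 0.822934
N(−d₁) = 0.194984,  N(−d₂) = 0.371864
Put price V = K·e^{−rT}·N(−d₂) − S·N(−d₁) = 13.988153 − 10.061151 = 3.927002
φ(d₁) = (1/√(2π))·e^{−d₁²/2} = 0.275695
Θ = −S·φ(d₁)·σ/(2√T) + r·K·e^{−rT}·N(−d₂) = −1.477832 + 1.063100 = -0.414733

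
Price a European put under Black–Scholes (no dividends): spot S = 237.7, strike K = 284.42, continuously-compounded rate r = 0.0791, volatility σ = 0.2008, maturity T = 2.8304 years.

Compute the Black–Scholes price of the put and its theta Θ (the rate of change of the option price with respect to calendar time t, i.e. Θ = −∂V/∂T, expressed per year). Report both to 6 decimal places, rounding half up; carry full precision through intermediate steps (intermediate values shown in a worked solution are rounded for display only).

σ√T = 0.2008·√2.8304 = 0.337822
d₁ = (ln(S/K) + (r+σ²/2)T) / (σ√T) = (ln(237.7/284.42) + (0.0791+0.2008²/2)·2.8304) / 0.337822 = (-0.179443 + 0.280946) / 0.337822 = 0.300465
d₂ = d₁ − σ√T = 0.300465 − 0.337822 = -0.037356
e^{−rT} = e^{−0.0791·2.8304} = 0.799407
N(−d₁) = 0.381911,  N(−d₂) = 0.514900
Put price V = K·e^{−rT}·N(−d₂) − S·N(−d₁) = 117.071391 − 90.780262 = 26.291128
φ(d₁) = (1/√(2π))·e^{−d₁²/2} = 0.381335
Θ = −S·φ(d₁)·σ/(2√T) + r·K·e^{−rT}·N(−d₂) = −5.409350 + 9.260347 = 3.850997

price = 26.291128
Θ = 3.850997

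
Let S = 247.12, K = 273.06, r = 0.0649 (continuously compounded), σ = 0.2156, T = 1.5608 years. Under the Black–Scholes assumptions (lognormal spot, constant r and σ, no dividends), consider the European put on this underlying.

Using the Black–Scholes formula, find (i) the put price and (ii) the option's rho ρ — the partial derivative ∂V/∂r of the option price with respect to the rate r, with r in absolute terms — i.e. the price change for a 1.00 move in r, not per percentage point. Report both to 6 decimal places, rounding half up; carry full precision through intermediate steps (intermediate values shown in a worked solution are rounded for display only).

σ√T = 0.2156·√1.5608 = 0.269353
d₁ = (ln(S/K) + (r+σ²/2)T) / (σ√T) = (ln(247.12/273.06) + (0.0649+0.2156²/2)·1.5608) / 0.269353 = (-0.099818 + 0.137572) / 0.269353 = 0.140165
d₂ = d₁ − σ√T = 0.140165 − 0.269353 = -0.129188
e^{−rT} = e^{−0.0649·1.5608} = 0.903666
N(−d₁) = 0.444265,  N(−d₂) = 0.551396
Put price V = K·e^{−rT}·N(−d₂) − S·N(−d₁) = 136.059559 − 109.786677 = 26.272882
ρ = −K·T·e^{−rT}·N(−d₂) = -212.361760

price = 26.272882
ρ = -212.361760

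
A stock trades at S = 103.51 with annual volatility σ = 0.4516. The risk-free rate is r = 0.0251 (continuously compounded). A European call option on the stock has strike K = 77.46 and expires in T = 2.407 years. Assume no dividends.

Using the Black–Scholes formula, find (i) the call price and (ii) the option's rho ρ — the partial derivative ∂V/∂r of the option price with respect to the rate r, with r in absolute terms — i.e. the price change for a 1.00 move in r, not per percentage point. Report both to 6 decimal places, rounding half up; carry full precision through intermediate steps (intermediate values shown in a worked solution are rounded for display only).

σ√T = 0.4516·√2.407 = 0.700635
d₁ = (ln(S/K) + (r+σ²/2)T) / (σ√T) = (ln(103.51/77.46) + (0.0251+0.4516²/2)·2.407) / 0.700635 = (0.289907 + 0.305861) / 0.700635 = 0.850324
d₂ = d₁ − σ√T = 0.850324 − 0.700635 = 0.149689
e^{−rT} = e^{−0.0251·2.407} = 0.941373
N(d₁) = 0.802428,  N(d₂) = 0.559495
Call price V = S·N(d₁) − K·e^{−rT}·N(d₂) = 83.059278 − 40.797683 = 42.261595
ρ = K·T·e^{−rT}·N(d₂) = 98.200023

price = 42.261595
ρ = 98.200023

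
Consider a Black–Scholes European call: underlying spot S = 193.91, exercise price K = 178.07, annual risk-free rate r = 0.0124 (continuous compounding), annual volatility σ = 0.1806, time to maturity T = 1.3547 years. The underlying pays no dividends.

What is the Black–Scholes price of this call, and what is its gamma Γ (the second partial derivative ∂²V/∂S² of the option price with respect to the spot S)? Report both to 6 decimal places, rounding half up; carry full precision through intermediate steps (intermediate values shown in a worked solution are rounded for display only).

price = 26.622712
Γ = 0.008222

σ√T = 0.1806·√1.3547 = 0.210203
d₁ = (ln(S/K) + (r+σ²/2)T) / (σ√T) = (ln(193.91/178.07) + (0.0124+0.1806²/2)·1.3547) / 0.210203 = (0.085217 + 0.038891) / 0.210203 = 0.590421
d₂ = d₁ − σ√T = 0.590421 − 0.210203 = 0.380218
e^{−rT} = e^{−0.0124·1.3547} = 0.983342
N(d₁) = 0.722546,  N(d₂) = 0.648108
Call price V = S·N(d₁) − K·e^{−rT}·N(d₂) = 140.108851 − 113.486139 = 26.622712
φ(d₁) = (1/√(2π))·e^{−d₁²/2} = 0.335130
Γ = φ(d₁) / (S·σ·√T) = 0.008222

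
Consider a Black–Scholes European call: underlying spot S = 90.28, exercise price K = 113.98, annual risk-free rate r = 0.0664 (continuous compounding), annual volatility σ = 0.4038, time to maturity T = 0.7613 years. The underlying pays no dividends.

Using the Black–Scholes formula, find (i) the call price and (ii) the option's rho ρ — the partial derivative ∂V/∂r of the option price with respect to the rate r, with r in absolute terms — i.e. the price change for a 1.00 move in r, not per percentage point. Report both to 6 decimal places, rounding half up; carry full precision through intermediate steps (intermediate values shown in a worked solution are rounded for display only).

price = 6.646399
ρ = 20.107785

σ√T = 0.4038·√0.7613 = 0.352326
d₁ = (ln(S/K) + (r+σ²/2)T) / (σ√T) = (ln(90.28/113.98) + (0.0664+0.4038²/2)·0.7613) / 0.352326 = (-0.233107 + 0.112617) / 0.352326 = -0.341985
d₂ = d₁ − σ√T = -0.341985 − 0.352326 = -0.694311
e^{−rT} = e^{−0.0664·0.7613} = 0.950706
N(d₁) = 0.366181,  N(d₂) = 0.243744
Call price V = S·N(d₁) − K·e^{−rT}·N(d₂) = 33.058832 − 26.412432 = 6.646399
ρ = K·T·e^{−rT}·N(d₂) = 20.107785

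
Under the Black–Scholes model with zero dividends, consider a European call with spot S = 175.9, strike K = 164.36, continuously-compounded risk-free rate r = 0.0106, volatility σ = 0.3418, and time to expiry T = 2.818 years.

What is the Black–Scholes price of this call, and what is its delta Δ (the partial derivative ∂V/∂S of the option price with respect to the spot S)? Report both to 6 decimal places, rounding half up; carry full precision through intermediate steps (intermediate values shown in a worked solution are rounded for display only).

σ√T = 0.3418·√2.818 = 0.573776
d₁ = (ln(S/K) + (r+σ²/2)T) / (σ√T) = (ln(175.9/164.36) + (0.0106+0.3418²/2)·2.818) / 0.573776 = (0.067857 + 0.194480) / 0.573776 = 0.457211
d₂ = d₁ − σ√T = 0.457211 − 0.573776 = -0.116565
e^{−rT} = e^{−0.0106·2.818} = 0.970571
N(d₁) = 0.676240,  N(d₂) = 0.453602
Call price V = S·N(d₁) − K·e^{−rT}·N(d₂) = 118.950679 − 72.360025 = 46.590654
Δ = N(d₁) = 0.676240

price = 46.590654
Δ = 0.676240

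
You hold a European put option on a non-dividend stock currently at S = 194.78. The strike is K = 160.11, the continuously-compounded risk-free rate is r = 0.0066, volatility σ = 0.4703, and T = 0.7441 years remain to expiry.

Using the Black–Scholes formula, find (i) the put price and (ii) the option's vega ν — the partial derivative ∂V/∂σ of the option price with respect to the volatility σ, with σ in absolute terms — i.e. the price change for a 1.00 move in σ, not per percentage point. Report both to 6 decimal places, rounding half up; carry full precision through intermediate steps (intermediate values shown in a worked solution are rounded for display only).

σ√T = 0.4703·√0.7441 = 0.405687
d₁ = (ln(S/K) + (r+σ²/2)T) / (σ√T) = (ln(194.78/160.11) + (0.0066+0.4703²/2)·0.7441) / 0.405687 = (0.196010 + 0.087202) / 0.405687 = 0.698104
d₂ = d₁ − σ√T = 0.698104 − 0.405687 = 0.292418
e^{−rT} = e^{−0.0066·0.7441} = 0.995101
N(−d₁) = 0.242556,  N(−d₂) = 0.384984
Put price V = K·e^{−rT}·N(−d₂) − S·N(−d₁) = 61.337761 − 47.245061 = 14.092700
φ(d₁) = (1/√(2π))·e^{−d₁²/2} = 0.312668
ν = S·φ(d₁)·√T = 52.534365

price = 14.092700
ν = 52.534365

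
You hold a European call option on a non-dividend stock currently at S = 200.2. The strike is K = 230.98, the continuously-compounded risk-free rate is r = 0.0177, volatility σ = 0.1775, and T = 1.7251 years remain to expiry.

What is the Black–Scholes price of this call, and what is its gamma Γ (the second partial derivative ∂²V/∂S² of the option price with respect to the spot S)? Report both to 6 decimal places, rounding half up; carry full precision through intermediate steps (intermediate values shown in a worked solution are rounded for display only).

price = 10.001309
Γ = 0.007994

σ√T = 0.1775·√1.7251 = 0.233134
d₁ = (ln(S/K) + (r+σ²/2)T) / (σ√T) = (ln(200.2/230.98) + (0.0177+0.1775²/2)·1.7251) / 0.233134 = (-0.143014 + 0.057710) / 0.233134 = -0.365902
d₂ = d₁ − σ√T = -0.365902 − 0.233134 = -0.599036
e^{−rT} = e^{−0.0177·1.7251} = 0.969927
N(d₁) = 0.357219,  N(d₂) = 0.274574
Call price V = S·N(d₁) − K·e^{−rT}·N(d₂) = 71.515232 − 61.513923 = 10.001309
φ(d₁) = (1/√(2π))·e^{−d₁²/2} = 0.373110
Γ = φ(d₁) / (S·σ·√T) = 0.007994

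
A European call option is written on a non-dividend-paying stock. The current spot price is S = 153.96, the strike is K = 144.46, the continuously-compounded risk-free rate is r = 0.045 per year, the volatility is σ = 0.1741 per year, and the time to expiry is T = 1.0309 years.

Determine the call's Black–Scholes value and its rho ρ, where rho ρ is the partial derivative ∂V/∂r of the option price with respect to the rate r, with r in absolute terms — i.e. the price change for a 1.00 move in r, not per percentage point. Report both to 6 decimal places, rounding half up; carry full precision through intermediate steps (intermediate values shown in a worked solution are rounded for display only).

price = 20.225867
ρ = 100.011682

σ√T = 0.1741·√1.0309 = 0.176769
d₁ = (ln(S/K) + (r+σ²/2)T) / (σ√T) = (ln(153.96/144.46) + (0.045+0.1741²/2)·1.0309) / 0.176769 = (0.063690 + 0.062014) / 0.176769 = 0.711121
d₂ = d₁ − σ√T = 0.711121 − 0.176769 = 0.534351
e^{−rT} = e^{−0.045·1.0309} = 0.954669
N(d₁) = 0.761495,  N(d₂) = 0.703451
Call price V = S·N(d₁) − K·e^{−rT}·N(d₂) = 117.239818 − 97.013951 = 20.225867
ρ = K·T·e^{−rT}·N(d₂) = 100.011682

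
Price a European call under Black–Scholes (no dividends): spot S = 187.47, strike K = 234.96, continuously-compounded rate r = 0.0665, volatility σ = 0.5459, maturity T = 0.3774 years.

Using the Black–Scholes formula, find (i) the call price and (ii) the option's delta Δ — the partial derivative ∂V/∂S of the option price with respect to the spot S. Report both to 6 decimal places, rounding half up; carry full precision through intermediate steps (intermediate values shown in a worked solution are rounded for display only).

σ√T = 0.5459·√0.3774 = 0.335362
d₁ = (ln(S/K) + (r+σ²/2)T) / (σ√T) = (ln(187.47/234.96) + (0.0665+0.5459²/2)·0.3774) / 0.335362 = (-0.225796 + 0.081331) / 0.335362 = -0.430775
d₂ = d₁ − σ√T = -0.430775 − 0.335362 = -0.766137
e^{−rT} = e^{−0.0665·0.3774} = 0.975215
N(d₁) = 0.333316,  N(d₂) = 0.221797
Call price V = S·N(d₁) − K·e^{−rT}·N(d₂) = 62.486781 − 50.821916 = 11.664865
Δ = N(d₁) = 0.333316

price = 11.664865
Δ = 0.333316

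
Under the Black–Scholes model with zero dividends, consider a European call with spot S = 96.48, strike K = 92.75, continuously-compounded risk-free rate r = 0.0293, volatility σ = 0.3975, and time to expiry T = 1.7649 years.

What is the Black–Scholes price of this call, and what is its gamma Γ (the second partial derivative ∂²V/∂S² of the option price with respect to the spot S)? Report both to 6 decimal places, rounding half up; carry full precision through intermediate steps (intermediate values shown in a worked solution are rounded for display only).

price = 23.697684
Γ = 0.007118

σ√T = 0.3975·√1.7649 = 0.528077
d₁ = (ln(S/K) + (r+σ²/2)T) / (σ√T) = (ln(96.48/92.75) + (0.0293+0.3975²/2)·1.7649) / 0.528077 = (0.039428 + 0.191144) / 0.528077 = 0.436626
d₂ = d₁ − σ√T = 0.436626 − 0.528077 = -0.091451
e^{−rT} = e^{−0.0293·1.7649} = 0.949603
N(d₁) = 0.668809,  N(d₂) = 0.463567
Call price V = S·N(d₁) − K·e^{−rT}·N(d₂) = 64.526670 − 40.828986 = 23.697684
φ(d₁) = (1/√(2π))·e^{−d₁²/2} = 0.362671
Γ = φ(d₁) / (S·σ·√T) = 0.007118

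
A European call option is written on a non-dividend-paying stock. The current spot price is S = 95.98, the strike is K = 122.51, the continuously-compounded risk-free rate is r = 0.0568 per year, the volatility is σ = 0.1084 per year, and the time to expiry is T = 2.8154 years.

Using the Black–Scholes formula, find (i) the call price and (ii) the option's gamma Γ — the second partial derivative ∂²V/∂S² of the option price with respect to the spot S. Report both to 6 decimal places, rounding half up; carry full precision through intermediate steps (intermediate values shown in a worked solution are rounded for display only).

σ√T = 0.1084·√2.8154 = 0.181886
d₁ = (ln(S/K) + (r+σ²/2)T) / (σ√T) = (ln(95.98/122.51) + (0.0568+0.1084²/2)·2.8154) / 0.181886 = (-0.244053 + 0.176456) / 0.181886 = -0.371644
d₂ = d₁ − σ√T = -0.371644 − 0.181886 = -0.553530
e^{−rT} = e^{−0.0568·2.8154} = 0.852216
N(d₁) = 0.355079,  N(d₂) = 0.289950
Call price V = S·N(d₁) − K·e^{−rT}·N(d₂) = 34.080481 − 30.272271 = 3.808210
φ(d₁) = (1/√(2π))·e^{−d₁²/2} = 0.372321
Γ = φ(d₁) / (S·σ·√T) = 0.021327

price = 3.808210
Γ = 0.021327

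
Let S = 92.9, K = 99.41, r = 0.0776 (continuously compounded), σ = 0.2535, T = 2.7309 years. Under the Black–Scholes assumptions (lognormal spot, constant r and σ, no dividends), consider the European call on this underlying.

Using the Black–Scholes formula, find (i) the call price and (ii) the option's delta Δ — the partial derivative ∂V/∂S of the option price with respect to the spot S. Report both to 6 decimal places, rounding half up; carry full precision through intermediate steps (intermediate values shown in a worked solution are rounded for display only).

price = 21.444731
Δ = 0.710091

σ√T = 0.2535·√2.7309 = 0.418920
d₁ = (ln(S/K) + (r+σ²/2)T) / (σ√T) = (ln(92.9/99.41) + (0.0776+0.2535²/2)·2.7309) / 0.418920 = (-0.067729 + 0.299665) / 0.418920 = 0.553652
d₂ = d₁ − σ√T = 0.553652 − 0.418920 = 0.134732
e^{−rT} = e^{−0.0776·2.7309} = 0.809031
N(d₁) = 0.710091,  N(d₂) = 0.553588
Call price V = S·N(d₁) − K·e^{−rT}·N(d₂) = 65.967491 − 44.522759 = 21.444731
Δ = N(d₁) = 0.710091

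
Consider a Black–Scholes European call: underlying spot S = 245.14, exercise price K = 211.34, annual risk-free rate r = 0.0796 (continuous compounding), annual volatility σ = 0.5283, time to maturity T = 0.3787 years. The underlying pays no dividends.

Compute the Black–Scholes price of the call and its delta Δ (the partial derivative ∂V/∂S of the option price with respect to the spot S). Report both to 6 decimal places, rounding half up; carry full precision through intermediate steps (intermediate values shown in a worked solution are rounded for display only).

σ√T = 0.5283·√0.3787 = 0.325108
d₁ = (ln(S/K) + (r+σ²/2)T) / (σ√T) = (ln(245.14/211.34) + (0.0796+0.5283²/2)·0.3787) / 0.325108 = (0.148361 + 0.082992) / 0.325108 = 0.711620
d₂ = d₁ − σ√T = 0.711620 − 0.325108 = 0.386511
e^{−rT} = e^{−0.0796·0.3787} = 0.970305
N(d₁) = 0.761650,  N(d₂) = 0.650441
Call price V = S·N(d₁) − K·e^{−rT}·N(d₂) = 186.710834 − 133.382224 = 53.328609
Δ = N(d₁) = 0.761650

price = 53.328609
Δ = 0.761650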